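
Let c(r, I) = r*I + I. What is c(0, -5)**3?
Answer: -125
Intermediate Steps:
c(r, I) = I + I*r (c(r, I) = I*r + I = I + I*r)
c(0, -5)**3 = (-5*(1 + 0))**3 = (-5*1)**3 = (-5)**3 = -125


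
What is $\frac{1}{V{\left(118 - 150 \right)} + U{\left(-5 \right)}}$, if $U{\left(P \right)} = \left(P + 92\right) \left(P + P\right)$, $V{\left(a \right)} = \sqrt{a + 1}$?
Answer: $- \frac{870}{756931} - \frac{i \sqrt{31}}{756931} \approx -0.0011494 - 7.3557 \cdot 10^{-6} i$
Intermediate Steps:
$V{\left(a \right)} = \sqrt{1 + a}$
$U{\left(P \right)} = 2 P \left(92 + P\right)$ ($U{\left(P \right)} = \left(92 + P\right) 2 P = 2 P \left(92 + P\right)$)
$\frac{1}{V{\left(118 - 150 \right)} + U{\left(-5 \right)}} = \frac{1}{\sqrt{1 + \left(118 - 150\right)} + 2 \left(-5\right) \left(92 - 5\right)} = \frac{1}{\sqrt{1 - 32} + 2 \left(-5\right) 87} = \frac{1}{\sqrt{-31} - 870} = \frac{1}{i \sqrt{31} - 870} = \frac{1}{-870 + i \sqrt{31}}$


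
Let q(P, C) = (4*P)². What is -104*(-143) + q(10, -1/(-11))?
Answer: 16472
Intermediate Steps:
q(P, C) = 16*P²
-104*(-143) + q(10, -1/(-11)) = -104*(-143) + 16*10² = 14872 + 16*100 = 14872 + 1600 = 16472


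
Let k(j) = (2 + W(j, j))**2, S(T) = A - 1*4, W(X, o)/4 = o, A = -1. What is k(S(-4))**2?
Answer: 104976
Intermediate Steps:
W(X, o) = 4*o
S(T) = -5 (S(T) = -1 - 1*4 = -1 - 4 = -5)
k(j) = (2 + 4*j)**2
k(S(-4))**2 = (4*(1 + 2*(-5))**2)**2 = (4*(1 - 10)**2)**2 = (4*(-9)**2)**2 = (4*81)**2 = 324**2 = 104976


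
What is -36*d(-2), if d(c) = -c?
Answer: -72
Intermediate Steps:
-36*d(-2) = -(-36)*(-2) = -36*2 = -72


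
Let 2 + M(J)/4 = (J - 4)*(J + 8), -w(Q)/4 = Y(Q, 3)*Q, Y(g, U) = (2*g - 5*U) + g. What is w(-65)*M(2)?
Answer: 4804800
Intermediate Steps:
Y(g, U) = -5*U + 3*g (Y(g, U) = (-5*U + 2*g) + g = -5*U + 3*g)
w(Q) = -4*Q*(-15 + 3*Q) (w(Q) = -4*(-5*3 + 3*Q)*Q = -4*(-15 + 3*Q)*Q = -4*Q*(-15 + 3*Q))
M(J) = -8 + 4*(-4 + J)*(8 + J) (M(J) = -8 + 4*((J - 4)*(J + 8)) = -8 + 4*((-4 + J)*(8 + J)) = -8 + 4*(-4 + J)*(8 + J))
w(-65)*M(2) = (12*(-65)*(5 - 1*(-65)))*(-136 + 4*2² + 16*2) = (12*(-65)*(5 + 65))*(-136 + 4*4 + 32) = (12*(-65)*70)*(-136 + 16 + 32) = -54600*(-88) = 4804800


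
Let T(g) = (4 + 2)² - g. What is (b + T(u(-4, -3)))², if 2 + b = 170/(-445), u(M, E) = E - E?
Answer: 8952064/7921 ≈ 1130.2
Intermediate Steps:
u(M, E) = 0
b = -212/89 (b = -2 + 170/(-445) = -2 + 170*(-1/445) = -2 - 34/89 = -212/89 ≈ -2.3820)
T(g) = 36 - g (T(g) = 6² - g = 36 - g)
(b + T(u(-4, -3)))² = (-212/89 + (36 - 1*0))² = (-212/89 + (36 + 0))² = (-212/89 + 36)² = (2992/89)² = 8952064/7921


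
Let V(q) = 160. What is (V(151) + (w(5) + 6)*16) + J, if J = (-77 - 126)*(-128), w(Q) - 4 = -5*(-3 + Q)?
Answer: 26144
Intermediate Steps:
w(Q) = 19 - 5*Q (w(Q) = 4 - 5*(-3 + Q) = 4 + (15 - 5*Q) = 19 - 5*Q)
J = 25984 (J = -203*(-128) = 25984)
(V(151) + (w(5) + 6)*16) + J = (160 + ((19 - 5*5) + 6)*16) + 25984 = (160 + ((19 - 25) + 6)*16) + 25984 = (160 + (-6 + 6)*16) + 25984 = (160 + 0*16) + 25984 = (160 + 0) + 25984 = 160 + 25984 = 26144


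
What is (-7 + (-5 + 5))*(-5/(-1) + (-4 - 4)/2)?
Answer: -7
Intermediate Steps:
(-7 + (-5 + 5))*(-5/(-1) + (-4 - 4)/2) = (-7 + 0)*(-5*(-1) - 8*1/2) = -7*(5 - 4) = -7*1 = -7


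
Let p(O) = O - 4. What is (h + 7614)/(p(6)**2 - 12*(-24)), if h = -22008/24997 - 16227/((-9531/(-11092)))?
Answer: -7104255941/184042198 ≈ -38.601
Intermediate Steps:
p(O) = -4 + O
h = -23806438564/1260563 (h = -22008*1/24997 - 16227/((-9531*(-1/11092))) = -3144/3571 - 16227/9531/11092 = -3144/3571 - 16227*11092/9531 = -3144/3571 - 6666292/353 = -23806438564/1260563 ≈ -18886.)
(h + 7614)/(p(6)**2 - 12*(-24)) = (-23806438564/1260563 + 7614)/((-4 + 6)**2 - 12*(-24)) = -14208511882/(1260563*(2**2 + 288)) = -14208511882/(1260563*(4 + 288)) = -14208511882/1260563/292 = -14208511882/1260563*1/292 = -7104255941/184042198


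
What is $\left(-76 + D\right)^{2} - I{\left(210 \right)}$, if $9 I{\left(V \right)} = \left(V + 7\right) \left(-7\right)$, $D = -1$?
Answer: $\frac{54880}{9} \approx 6097.8$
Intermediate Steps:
$I{\left(V \right)} = - \frac{49}{9} - \frac{7 V}{9}$ ($I{\left(V \right)} = \frac{\left(V + 7\right) \left(-7\right)}{9} = \frac{\left(7 + V\right) \left(-7\right)}{9} = \frac{-49 - 7 V}{9} = - \frac{49}{9} - \frac{7 V}{9}$)
$\left(-76 + D\right)^{2} - I{\left(210 \right)} = \left(-76 - 1\right)^{2} - \left(- \frac{49}{9} - \frac{490}{3}\right) = \left(-77\right)^{2} - \left(- \frac{49}{9} - \frac{490}{3}\right) = 5929 - - \frac{1519}{9} = 5929 + \frac{1519}{9} = \frac{54880}{9}$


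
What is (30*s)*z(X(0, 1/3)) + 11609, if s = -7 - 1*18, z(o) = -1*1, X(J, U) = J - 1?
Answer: 12359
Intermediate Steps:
X(J, U) = -1 + J
z(o) = -1
s = -25 (s = -7 - 18 = -25)
(30*s)*z(X(0, 1/3)) + 11609 = (30*(-25))*(-1) + 11609 = -750*(-1) + 11609 = 750 + 11609 = 12359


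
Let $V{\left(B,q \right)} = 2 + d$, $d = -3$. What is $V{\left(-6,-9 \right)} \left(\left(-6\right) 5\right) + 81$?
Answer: $111$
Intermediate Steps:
$V{\left(B,q \right)} = -1$ ($V{\left(B,q \right)} = 2 - 3 = -1$)
$V{\left(-6,-9 \right)} \left(\left(-6\right) 5\right) + 81 = - \left(-6\right) 5 + 81 = \left(-1\right) \left(-30\right) + 81 = 30 + 81 = 111$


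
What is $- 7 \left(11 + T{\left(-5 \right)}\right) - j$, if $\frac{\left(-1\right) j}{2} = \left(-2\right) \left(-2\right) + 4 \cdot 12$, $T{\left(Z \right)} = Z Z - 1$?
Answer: $-141$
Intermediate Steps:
$T{\left(Z \right)} = -1 + Z^{2}$ ($T{\left(Z \right)} = Z^{2} - 1 = -1 + Z^{2}$)
$j = -104$ ($j = - 2 \left(\left(-2\right) \left(-2\right) + 4 \cdot 12\right) = - 2 \left(4 + 48\right) = \left(-2\right) 52 = -104$)
$- 7 \left(11 + T{\left(-5 \right)}\right) - j = - 7 \left(11 - \left(1 - \left(-5\right)^{2}\right)\right) - -104 = - 7 \left(11 + \left(-1 + 25\right)\right) + 104 = - 7 \left(11 + 24\right) + 104 = \left(-7\right) 35 + 104 = -245 + 104 = -141$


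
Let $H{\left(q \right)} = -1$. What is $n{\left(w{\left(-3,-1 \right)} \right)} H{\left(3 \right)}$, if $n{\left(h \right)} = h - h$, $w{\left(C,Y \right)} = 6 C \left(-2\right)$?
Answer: $0$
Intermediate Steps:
$w{\left(C,Y \right)} = - 12 C$
$n{\left(h \right)} = 0$
$n{\left(w{\left(-3,-1 \right)} \right)} H{\left(3 \right)} = 0 \left(-1\right) = 0$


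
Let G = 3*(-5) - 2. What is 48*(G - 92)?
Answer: -5232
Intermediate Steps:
G = -17 (G = -15 - 2 = -17)
48*(G - 92) = 48*(-17 - 92) = 48*(-109) = -5232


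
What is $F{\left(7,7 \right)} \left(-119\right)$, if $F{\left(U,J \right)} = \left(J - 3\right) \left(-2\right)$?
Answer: $952$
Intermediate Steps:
$F{\left(U,J \right)} = 6 - 2 J$ ($F{\left(U,J \right)} = \left(-3 + J\right) \left(-2\right) = 6 - 2 J$)
$F{\left(7,7 \right)} \left(-119\right) = \left(6 - 14\right) \left(-119\right) = \left(-8\right) \left(-119\right) = 952$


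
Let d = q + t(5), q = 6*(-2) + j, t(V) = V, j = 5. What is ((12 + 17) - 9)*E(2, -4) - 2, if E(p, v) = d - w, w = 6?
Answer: -162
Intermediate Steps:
q = -7 (q = 6*(-2) + 5 = -12 + 5 = -7)
d = -2 (d = -7 + 5 = -2)
E(p, v) = -8 (E(p, v) = -2 - 1*6 = -2 - 6 = -8)
((12 + 17) - 9)*E(2, -4) - 2 = ((12 + 17) - 9)*(-8) - 2 = (29 - 9)*(-8) - 2 = 20*(-8) - 2 = -160 - 2 = -162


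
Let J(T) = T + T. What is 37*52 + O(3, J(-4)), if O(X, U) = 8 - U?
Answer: 1940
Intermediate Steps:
J(T) = 2*T
37*52 + O(3, J(-4)) = 37*52 + (8 - 2*(-4)) = 1924 + (8 - 1*(-8)) = 1924 + (8 + 8) = 1924 + 16 = 1940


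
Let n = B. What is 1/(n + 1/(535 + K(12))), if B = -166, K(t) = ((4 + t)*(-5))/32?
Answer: -1065/176788 ≈ -0.0060242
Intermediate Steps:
K(t) = -5/8 - 5*t/32 (K(t) = (-20 - 5*t)*(1/32) = -5/8 - 5*t/32)
n = -166
1/(n + 1/(535 + K(12))) = 1/(-166 + 1/(535 + (-5/8 - 5/32*12))) = 1/(-166 + 1/(535 + (-5/8 - 15/8))) = 1/(-166 + 1/(535 - 5/2)) = 1/(-166 + 1/(1065/2)) = 1/(-166 + 2/1065) = 1/(-176788/1065) = -1065/176788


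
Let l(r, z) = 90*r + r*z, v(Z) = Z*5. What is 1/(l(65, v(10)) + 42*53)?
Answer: 1/11326 ≈ 8.8292e-5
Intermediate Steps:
v(Z) = 5*Z
1/(l(65, v(10)) + 42*53) = 1/(65*(90 + 5*10) + 42*53) = 1/(65*(90 + 50) + 2226) = 1/(65*140 + 2226) = 1/(9100 + 2226) = 1/11326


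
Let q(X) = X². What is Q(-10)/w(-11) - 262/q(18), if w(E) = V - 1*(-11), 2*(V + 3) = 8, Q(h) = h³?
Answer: -13631/162 ≈ -84.142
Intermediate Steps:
V = 1 (V = -3 + (½)*8 = -3 + 4 = 1)
w(E) = 12 (w(E) = 1 - 1*(-11) = 1 + 11 = 12)
Q(-10)/w(-11) - 262/q(18) = (-10)³/12 - 262/(18²) = -1000*1/12 - 262/324 = -250/3 - 262*1/324 = -250/3 - 131/162 = -13631/162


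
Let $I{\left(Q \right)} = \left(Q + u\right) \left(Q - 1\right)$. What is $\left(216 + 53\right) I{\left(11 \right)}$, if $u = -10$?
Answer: $2690$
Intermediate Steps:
$I{\left(Q \right)} = \left(-1 + Q\right) \left(-10 + Q\right)$ ($I{\left(Q \right)} = \left(Q - 10\right) \left(Q - 1\right) = \left(-10 + Q\right) \left(-1 + Q\right) = \left(-1 + Q\right) \left(-10 + Q\right)$)
$\left(216 + 53\right) I{\left(11 \right)} = \left(216 + 53\right) \left(10 + 11^{2} - 121\right) = 269 \left(10 + 121 - 121\right) = 269 \cdot 10 = 2690$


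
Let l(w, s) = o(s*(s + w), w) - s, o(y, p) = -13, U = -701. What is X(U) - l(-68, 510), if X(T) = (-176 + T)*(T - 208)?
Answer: 797716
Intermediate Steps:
X(T) = (-208 + T)*(-176 + T) (X(T) = (-176 + T)*(-208 + T) = (-208 + T)*(-176 + T))
l(w, s) = -13 - s
X(U) - l(-68, 510) = (36608 + (-701)² - 384*(-701)) - (-13 - 1*510) = (36608 + 491401 + 269184) - (-13 - 510) = 797193 - 1*(-523) = 797193 + 523 = 797716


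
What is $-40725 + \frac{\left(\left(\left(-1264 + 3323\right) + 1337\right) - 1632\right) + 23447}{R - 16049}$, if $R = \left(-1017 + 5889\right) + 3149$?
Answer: $- \frac{326965511}{8028} \approx -40728.0$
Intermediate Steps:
$R = 8021$ ($R = 4872 + 3149 = 8021$)
$-40725 + \frac{\left(\left(\left(-1264 + 3323\right) + 1337\right) - 1632\right) + 23447}{R - 16049} = -40725 + \frac{\left(\left(\left(-1264 + 3323\right) + 1337\right) - 1632\right) + 23447}{8021 - 16049} = -40725 + \frac{\left(\left(2059 + 1337\right) - 1632\right) + 23447}{-8028} = -40725 + \left(\left(3396 - 1632\right) + 23447\right) \left(- \frac{1}{8028}\right) = -40725 + \left(1764 + 23447\right) \left(- \frac{1}{8028}\right) = -40725 + 25211 \left(- \frac{1}{8028}\right) = -40725 - \frac{25211}{8028} = - \frac{326965511}{8028}$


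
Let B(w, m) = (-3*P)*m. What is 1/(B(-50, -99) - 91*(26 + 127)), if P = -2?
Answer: -1/14517 ≈ -6.8885e-5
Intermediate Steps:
B(w, m) = 6*m (B(w, m) = (-3*(-2))*m = 6*m)
1/(B(-50, -99) - 91*(26 + 127)) = 1/(6*(-99) - 91*(26 + 127)) = 1/(-594 - 91*153) = 1/(-594 - 13923) = 1/(-14517) = -1/14517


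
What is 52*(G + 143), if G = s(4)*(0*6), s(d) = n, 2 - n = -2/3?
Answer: 7436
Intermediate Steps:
n = 8/3 (n = 2 - (-2)/3 = 2 - 1*(-⅔) = 2 + ⅔ = 8/3 ≈ 2.6667)
s(d) = 8/3
G = 0 (G = 8*(0*6)/3 = (8/3)*0 = 0)
52*(G + 143) = 52*(0 + 143) = 52*143 = 7436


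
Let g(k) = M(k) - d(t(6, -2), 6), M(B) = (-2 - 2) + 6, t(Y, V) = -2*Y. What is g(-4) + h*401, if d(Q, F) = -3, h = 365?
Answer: 146370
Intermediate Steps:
M(B) = 2 (M(B) = -4 + 6 = 2)
g(k) = 5 (g(k) = 2 - 1*(-3) = 2 + 3 = 5)
g(-4) + h*401 = 5 + 365*401 = 5 + 146365 = 146370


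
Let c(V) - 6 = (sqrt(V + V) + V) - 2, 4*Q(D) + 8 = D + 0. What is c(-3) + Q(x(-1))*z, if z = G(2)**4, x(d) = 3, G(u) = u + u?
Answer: -319 + I*sqrt(6) ≈ -319.0 + 2.4495*I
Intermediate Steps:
G(u) = 2*u
Q(D) = -2 + D/4 (Q(D) = -2 + (D + 0)/4 = -2 + D/4)
z = 256 (z = (2*2)**4 = 4**4 = 256)
c(V) = 4 + V + sqrt(2)*sqrt(V) (c(V) = 6 + ((sqrt(V + V) + V) - 2) = 6 + ((sqrt(2*V) + V) - 2) = 6 + ((sqrt(2)*sqrt(V) + V) - 2) = 6 + ((V + sqrt(2)*sqrt(V)) - 2) = 6 + (-2 + V + sqrt(2)*sqrt(V)) = 4 + V + sqrt(2)*sqrt(V))
c(-3) + Q(x(-1))*z = (4 - 3 + sqrt(2)*sqrt(-3)) + (-2 + (1/4)*3)*256 = (4 - 3 + sqrt(2)*(I*sqrt(3))) + (-2 + 3/4)*256 = (4 - 3 + I*sqrt(6)) - 5/4*256 = (1 + I*sqrt(6)) - 320 = -319 + I*sqrt(6)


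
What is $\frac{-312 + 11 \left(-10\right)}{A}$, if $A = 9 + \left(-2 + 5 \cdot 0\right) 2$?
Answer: $- \frac{422}{5} \approx -84.4$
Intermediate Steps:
$A = 5$ ($A = 9 + \left(-2 + 0\right) 2 = 9 - 4 = 5$)
$\frac{-312 + 11 \left(-10\right)}{A} = \frac{-312 + 11 \left(-10\right)}{5} = \left(-312 - 110\right) \frac{1}{5} = \left(-422\right) \frac{1}{5} = - \frac{422}{5}$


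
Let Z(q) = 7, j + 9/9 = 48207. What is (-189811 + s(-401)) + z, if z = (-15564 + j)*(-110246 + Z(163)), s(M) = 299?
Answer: -3598610950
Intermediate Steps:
j = 48206 (j = -1 + 48207 = 48206)
z = -3598421438 (z = (-15564 + 48206)*(-110246 + 7) = 32642*(-110239) = -3598421438)
(-189811 + s(-401)) + z = (-189811 + 299) - 3598421438 = -189512 - 3598421438 = -3598610950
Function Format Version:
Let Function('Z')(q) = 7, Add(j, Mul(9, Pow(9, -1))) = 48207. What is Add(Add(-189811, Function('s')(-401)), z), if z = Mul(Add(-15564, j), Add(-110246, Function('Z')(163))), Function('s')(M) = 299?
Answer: -3598610950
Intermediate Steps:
j = 48206 (j = Add(-1, 48207) = 48206)
z = -3598421438 (z = Mul(Add(-15564, 48206), Add(-110246, 7)) = Mul(32642, -110239) = -3598421438)
Add(Add(-189811, Function('s')(-401)), z) = Add(Add(-189811, 299), -3598421438) = Add(-189512, -3598421438) = -3598610950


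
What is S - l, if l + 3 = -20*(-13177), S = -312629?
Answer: -576166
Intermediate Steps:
l = 263537 (l = -3 - 20*(-13177) = -3 - 1*(-263540) = -3 + 263540 = 263537)
S - l = -312629 - 1*263537 = -312629 - 263537 = -576166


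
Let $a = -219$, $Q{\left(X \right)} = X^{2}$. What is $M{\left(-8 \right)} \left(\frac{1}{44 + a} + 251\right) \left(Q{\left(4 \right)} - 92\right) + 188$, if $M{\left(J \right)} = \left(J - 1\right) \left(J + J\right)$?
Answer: $- \frac{480671356}{175} \approx -2.7467 \cdot 10^{6}$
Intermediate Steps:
$M{\left(J \right)} = 2 J \left(-1 + J\right)$ ($M{\left(J \right)} = \left(-1 + J\right) 2 J = 2 J \left(-1 + J\right)$)
$M{\left(-8 \right)} \left(\frac{1}{44 + a} + 251\right) \left(Q{\left(4 \right)} - 92\right) + 188 = 2 \left(-8\right) \left(-1 - 8\right) \left(\frac{1}{44 - 219} + 251\right) \left(4^{2} - 92\right) + 188 = 2 \left(-8\right) \left(-9\right) \left(\frac{1}{-175} + 251\right) \left(16 - 92\right) + 188 = 144 \left(- \frac{1}{175} + 251\right) \left(-76\right) + 188 = 144 \cdot \frac{43924}{175} \left(-76\right) + 188 = 144 \left(- \frac{3338224}{175}\right) + 188 = - \frac{480704256}{175} + 188 = - \frac{480671356}{175}$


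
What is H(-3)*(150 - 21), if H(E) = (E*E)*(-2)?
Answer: -2322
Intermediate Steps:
H(E) = -2*E² (H(E) = E²*(-2) = -2*E²)
H(-3)*(150 - 21) = (-2*(-3)²)*(150 - 21) = -2*9*129 = -18*129 = -2322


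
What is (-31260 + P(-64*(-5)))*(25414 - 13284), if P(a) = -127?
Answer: -380724310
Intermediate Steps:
(-31260 + P(-64*(-5)))*(25414 - 13284) = (-31260 - 127)*(25414 - 13284) = -31387*12130 = -380724310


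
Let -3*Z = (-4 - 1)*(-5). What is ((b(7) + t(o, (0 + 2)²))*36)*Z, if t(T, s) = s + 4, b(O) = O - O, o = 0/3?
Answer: -2400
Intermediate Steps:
o = 0 (o = 0*(⅓) = 0)
b(O) = 0
t(T, s) = 4 + s
Z = -25/3 (Z = -(-4 - 1)*(-5)/3 = -(-5)*(-5)/3 = -⅓*25 = -25/3 ≈ -8.3333)
((b(7) + t(o, (0 + 2)²))*36)*Z = ((0 + (4 + (0 + 2)²))*36)*(-25/3) = ((0 + (4 + 2²))*36)*(-25/3) = ((0 + (4 + 4))*36)*(-25/3) = ((0 + 8)*36)*(-25/3) = (8*36)*(-25/3) = 288*(-25/3) = -2400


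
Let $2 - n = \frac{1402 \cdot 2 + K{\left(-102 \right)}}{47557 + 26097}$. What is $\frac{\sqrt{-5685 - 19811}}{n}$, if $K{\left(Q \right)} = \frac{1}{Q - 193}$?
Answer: $\frac{43455860 i \sqrt{6374}}{42628681} \approx 81.386 i$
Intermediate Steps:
$K{\left(Q \right)} = \frac{1}{-193 + Q}$
$n = \frac{42628681}{21727930}$ ($n = 2 - \frac{1402 \cdot 2 + \frac{1}{-193 - 102}}{47557 + 26097} = 2 - \frac{2804 + \frac{1}{-295}}{73654} = 2 - \left(2804 - \frac{1}{295}\right) \frac{1}{73654} = 2 - \frac{827179}{295} \cdot \frac{1}{73654} = 2 - \frac{827179}{21727930} = \frac{42628681}{21727930} \approx 1.9619$)
$\frac{\sqrt{-5685 - 19811}}{n} = \frac{\sqrt{-5685 - 19811}}{\frac{42628681}{21727930}} = \sqrt{-25496} \cdot \frac{21727930}{42628681} = 2 i \sqrt{6374} \cdot \frac{21727930}{42628681} = \frac{43455860 i \sqrt{6374}}{42628681}$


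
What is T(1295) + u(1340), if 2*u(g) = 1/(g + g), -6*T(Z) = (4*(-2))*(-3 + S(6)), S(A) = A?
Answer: 21441/5360 ≈ 4.0002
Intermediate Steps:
T(Z) = 4 (T(Z) = -4*(-2)*(-3 + 6)/6 = -(-4)*3/3 = -⅙*(-24) = 4)
u(g) = 1/(4*g) (u(g) = 1/(2*(g + g)) = 1/(2*((2*g))) = (1/(2*g))/2 = 1/(4*g))
T(1295) + u(1340) = 4 + (¼)/1340 = 4 + (¼)*(1/1340) = 4 + 1/5360 = 21441/5360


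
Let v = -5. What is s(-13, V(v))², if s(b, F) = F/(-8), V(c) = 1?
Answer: 1/64 ≈ 0.015625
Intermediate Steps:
s(b, F) = -F/8 (s(b, F) = F*(-⅛) = -F/8)
s(-13, V(v))² = (-⅛*1)² = (-⅛)² = 1/64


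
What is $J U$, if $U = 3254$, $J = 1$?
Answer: $3254$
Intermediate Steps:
$J U = 1 \cdot 3254 = 3254$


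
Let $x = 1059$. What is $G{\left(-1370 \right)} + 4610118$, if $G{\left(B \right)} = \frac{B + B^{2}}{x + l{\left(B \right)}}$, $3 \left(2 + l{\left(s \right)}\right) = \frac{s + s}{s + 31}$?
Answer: $\frac{19594583841672}{4248709} \approx 4.6119 \cdot 10^{6}$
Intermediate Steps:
$l{\left(s \right)} = -2 + \frac{2 s}{3 \left(31 + s\right)}$ ($l{\left(s \right)} = -2 + \frac{\left(s + s\right) \frac{1}{s + 31}}{3} = -2 + \frac{2 s \frac{1}{31 + s}}{3} = -2 + \frac{2 s}{3 \left(31 + s\right)}$)
$G{\left(B \right)} = \frac{B + B^{2}}{1059 + \frac{2 \left(-93 - 2 B\right)}{3 \left(31 + B\right)}}$
$G{\left(-1370 \right)} + 4610118 = 3 \left(-1370\right) \frac{1}{98301 + 3173 \left(-1370\right)} \left(1 - 1370\right) \left(31 - 1370\right) + 4610118 = 3 \left(-1370\right) \frac{1}{98301 - 4347010} \left(-1369\right) \left(-1339\right) + 4610118 = 3 \left(-1370\right) \frac{1}{-4248709} \left(-1369\right) \left(-1339\right) + 4610118 = 3 \left(-1370\right) \left(- \frac{1}{4248709}\right) \left(-1369\right) \left(-1339\right) + 4610118 = \frac{7534004010}{4248709} + 4610118 = \frac{19594583841672}{4248709}$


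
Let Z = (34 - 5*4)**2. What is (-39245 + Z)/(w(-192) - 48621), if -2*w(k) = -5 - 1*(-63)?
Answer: 39049/48650 ≈ 0.80265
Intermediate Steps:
w(k) = -29 (w(k) = -(-5 - 1*(-63))/2 = -(-5 + 63)/2 = -1/2*58 = -29)
Z = 196 (Z = (34 - 20)**2 = 14**2 = 196)
(-39245 + Z)/(w(-192) - 48621) = (-39245 + 196)/(-29 - 48621) = -39049/(-48650) = -39049*(-1/48650) = 39049/48650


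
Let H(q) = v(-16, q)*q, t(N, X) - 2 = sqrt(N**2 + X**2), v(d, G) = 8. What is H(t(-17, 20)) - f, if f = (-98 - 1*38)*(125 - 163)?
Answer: -5152 + 8*sqrt(689) ≈ -4942.0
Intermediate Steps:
t(N, X) = 2 + sqrt(N**2 + X**2)
H(q) = 8*q
f = 5168 (f = (-98 - 38)*(-38) = -136*(-38) = 5168)
H(t(-17, 20)) - f = 8*(2 + sqrt((-17)**2 + 20**2)) - 1*5168 = 8*(2 + sqrt(289 + 400)) - 5168 = 8*(2 + sqrt(689)) - 5168 = (16 + 8*sqrt(689)) - 5168 = -5152 + 8*sqrt(689)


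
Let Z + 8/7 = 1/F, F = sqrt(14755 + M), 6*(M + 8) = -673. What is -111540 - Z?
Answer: -780772/7 - sqrt(526854)/87809 ≈ -1.1154e+5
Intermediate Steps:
M = -721/6 (M = -8 + (1/6)*(-673) = -8 - 673/6 = -721/6 ≈ -120.17)
F = sqrt(526854)/6 (F = sqrt(14755 - 721/6) = sqrt(87809/6) = sqrt(526854)/6 ≈ 120.97)
Z = -8/7 + sqrt(526854)/87809 (Z = -8/7 + 1/(sqrt(526854)/6) = -8/7 + sqrt(526854)/87809 ≈ -1.1346)
-111540 - Z = -111540 - (-8/7 + sqrt(526854)/87809) = -111540 + (8/7 - sqrt(526854)/87809) = -780772/7 - sqrt(526854)/87809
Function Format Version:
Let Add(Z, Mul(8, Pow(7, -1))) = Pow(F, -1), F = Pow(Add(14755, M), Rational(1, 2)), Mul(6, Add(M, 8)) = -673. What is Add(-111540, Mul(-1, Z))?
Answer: Add(Rational(-780772, 7), Mul(Rational(-1, 87809), Pow(526854, Rational(1, 2)))) ≈ -1.1154e+5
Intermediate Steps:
M = Rational(-721, 6) (M = Add(-8, Mul(Rational(1, 6), -673)) = Add(-8, Rational(-673, 6)) = Rational(-721, 6) ≈ -120.17)
F = Mul(Rational(1, 6), Pow(526854, Rational(1, 2))) (F = Pow(Add(14755, Rational(-721, 6)), Rational(1, 2)) = Pow(Rational(87809, 6), Rational(1, 2)) = Mul(Rational(1, 6), Pow(526854, Rational(1, 2))) ≈ 120.97)
Z = Add(Rational(-8, 7), Mul(Rational(1, 87809), Pow(526854, Rational(1, 2)))) (Z = Add(Rational(-8, 7), Pow(Mul(Rational(1, 6), Pow(526854, Rational(1, 2))), -1)) = Add(Rational(-8, 7), Mul(Rational(1, 87809), Pow(526854, Rational(1, 2)))) ≈ -1.1346)
Add(-111540, Mul(-1, Z)) = Add(-111540, Mul(-1, Add(Rational(-8, 7), Mul(Rational(1, 87809), Pow(526854, Rational(1, 2)))))) = Add(-111540, Add(Rational(8, 7), Mul(Rational(-1, 87809), Pow(526854, Rational(1, 2))))) = Add(Rational(-780772, 7), Mul(Rational(-1, 87809), Pow(526854, Rational(1, 2))))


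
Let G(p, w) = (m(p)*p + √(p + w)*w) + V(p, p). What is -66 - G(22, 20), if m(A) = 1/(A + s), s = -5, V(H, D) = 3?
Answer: -1195/17 - 20*√42 ≈ -199.91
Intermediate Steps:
m(A) = 1/(-5 + A) (m(A) = 1/(A - 5) = 1/(-5 + A))
G(p, w) = 3 + p/(-5 + p) + w*√(p + w) (G(p, w) = (p/(-5 + p) + √(p + w)*w) + 3 = (p/(-5 + p) + w*√(p + w)) + 3 = 3 + p/(-5 + p) + w*√(p + w))
-66 - G(22, 20) = -66 - (22 + (-5 + 22)*(3 + 20*√(22 + 20)))/(-5 + 22) = -66 - (22 + 17*(3 + 20*√42))/17 = -66 - (22 + (51 + 340*√42))/17 = -66 - (73 + 340*√42)/17 = -66 - (73/17 + 20*√42) = -66 + (-73/17 - 20*√42) = -1195/17 - 20*√42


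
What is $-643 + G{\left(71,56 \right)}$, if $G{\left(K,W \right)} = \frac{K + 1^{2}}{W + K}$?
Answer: $- \frac{81589}{127} \approx -642.43$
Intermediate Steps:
$G{\left(K,W \right)} = \frac{1 + K}{K + W}$ ($G{\left(K,W \right)} = \frac{K + 1}{K + W} = \frac{1 + K}{K + W}$)
$-643 + G{\left(71,56 \right)} = -643 + \frac{1 + 71}{71 + 56} = -643 + \frac{1}{127} \cdot 72 = -643 + \frac{72}{127} = - \frac{81589}{127}$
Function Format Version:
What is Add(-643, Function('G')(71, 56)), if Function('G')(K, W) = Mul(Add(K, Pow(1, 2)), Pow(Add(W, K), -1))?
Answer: Rational(-81589, 127) ≈ -642.43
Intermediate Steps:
Function('G')(K, W) = Mul(Pow(Add(K, W), -1), Add(1, K)) (Function('G')(K, W) = Mul(Add(K, 1), Pow(Add(K, W), -1)) = Mul(Add(1, K), Pow(Add(K, W), -1)) = Mul(Pow(Add(K, W), -1), Add(1, K)))
Add(-643, Function('G')(71, 56)) = Add(-643, Mul(Pow(Add(71, 56), -1), Add(1, 71))) = Add(-643, Mul(Pow(127, -1), 72)) = Add(-643, Mul(Rational(1, 127), 72)) = Add(-643, Rational(72, 127)) = Rational(-81589, 127)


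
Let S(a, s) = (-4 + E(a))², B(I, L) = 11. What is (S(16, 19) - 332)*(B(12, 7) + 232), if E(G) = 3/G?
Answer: -19748853/256 ≈ -77144.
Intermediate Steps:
S(a, s) = (-4 + 3/a)²
(S(16, 19) - 332)*(B(12, 7) + 232) = ((-3 + 4*16)²/16² - 332)*(11 + 232) = ((-3 + 64)²/256 - 332)*243 = ((1/256)*61² - 332)*243 = ((1/256)*3721 - 332)*243 = (3721/256 - 332)*243 = -81271/256*243 = -19748853/256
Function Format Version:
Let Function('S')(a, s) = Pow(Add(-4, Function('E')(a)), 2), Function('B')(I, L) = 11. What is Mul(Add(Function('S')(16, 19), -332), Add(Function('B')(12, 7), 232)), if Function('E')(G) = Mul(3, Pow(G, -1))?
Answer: Rational(-19748853, 256) ≈ -77144.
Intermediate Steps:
Function('S')(a, s) = Pow(Add(-4, Mul(3, Pow(a, -1))), 2)
Mul(Add(Function('S')(16, 19), -332), Add(Function('B')(12, 7), 232)) = Mul(Add(Mul(Pow(16, -2), Pow(Add(-3, Mul(4, 16)), 2)), -332), Add(11, 232)) = Mul(Add(Mul(Rational(1, 256), Pow(Add(-3, 64), 2)), -332), 243) = Mul(Add(Mul(Rational(1, 256), Pow(61, 2)), -332), 243) = Mul(Add(Mul(Rational(1, 256), 3721), -332), 243) = Mul(Add(Rational(3721, 256), -332), 243) = Mul(Rational(-81271, 256), 243) = Rational(-19748853, 256)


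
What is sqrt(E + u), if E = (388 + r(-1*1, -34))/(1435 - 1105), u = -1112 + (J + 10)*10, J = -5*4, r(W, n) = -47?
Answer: I*sqrt(1089870)/30 ≈ 34.799*I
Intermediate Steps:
J = -20
u = -1212 (u = -1112 + (-20 + 10)*10 = -1112 - 10*10 = -1112 - 100 = -1212)
E = 31/30 (E = (388 - 47)/(1435 - 1105) = 341/330 = 341*(1/330) = 31/30 ≈ 1.0333)
sqrt(E + u) = sqrt(31/30 - 1212) = sqrt(-36329/30) = I*sqrt(1089870)/30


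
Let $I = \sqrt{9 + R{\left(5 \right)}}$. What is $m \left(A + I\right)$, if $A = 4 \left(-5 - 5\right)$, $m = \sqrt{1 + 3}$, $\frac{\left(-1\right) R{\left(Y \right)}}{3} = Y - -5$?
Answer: $-80 + 2 i \sqrt{21} \approx -80.0 + 9.1651 i$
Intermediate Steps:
$R{\left(Y \right)} = -15 - 3 Y$ ($R{\left(Y \right)} = - 3 \left(Y - -5\right) = - 3 \left(Y + 5\right) = - 3 \left(5 + Y\right) = -15 - 3 Y$)
$m = 2$ ($m = \sqrt{4} = 2$)
$I = i \sqrt{21}$ ($I = \sqrt{9 - 30} = \sqrt{-21} = i \sqrt{21} \approx 4.5826 i$)
$A = -40$ ($A = 4 \left(-10\right) = -40$)
$m \left(A + I\right) = 2 \left(-40 + i \sqrt{21}\right) = -80 + 2 i \sqrt{21}$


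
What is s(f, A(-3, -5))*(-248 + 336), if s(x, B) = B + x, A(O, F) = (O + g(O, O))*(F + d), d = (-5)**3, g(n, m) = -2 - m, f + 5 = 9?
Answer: 23232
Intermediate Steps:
f = 4 (f = -5 + 9 = 4)
d = -125
A(O, F) = 250 - 2*F (A(O, F) = (O + (-2 - O))*(F - 125) = -2*(-125 + F) = 250 - 2*F)
s(f, A(-3, -5))*(-248 + 336) = ((250 - 2*(-5)) + 4)*(-248 + 336) = ((250 + 10) + 4)*88 = (260 + 4)*88 = 264*88 = 23232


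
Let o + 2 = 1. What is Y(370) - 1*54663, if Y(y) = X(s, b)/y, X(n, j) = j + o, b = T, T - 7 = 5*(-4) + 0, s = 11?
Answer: -10112662/185 ≈ -54663.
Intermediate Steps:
o = -1 (o = -2 + 1 = -1)
T = -13 (T = 7 + (5*(-4) + 0) = 7 + (-20 + 0) = 7 - 20 = -13)
b = -13
X(n, j) = -1 + j (X(n, j) = j - 1 = -1 + j)
Y(y) = -14/y (Y(y) = (-1 - 13)/y = -14/y)
Y(370) - 1*54663 = -14/370 - 1*54663 = -14*1/370 - 54663 = -7/185 - 54663 = -10112662/185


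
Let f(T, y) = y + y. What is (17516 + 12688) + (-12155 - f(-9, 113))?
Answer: 17823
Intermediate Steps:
f(T, y) = 2*y
(17516 + 12688) + (-12155 - f(-9, 113)) = (17516 + 12688) + (-12155 - 2*113) = 30204 + (-12155 - 1*226) = 30204 + (-12155 - 226) = 30204 - 12381 = 17823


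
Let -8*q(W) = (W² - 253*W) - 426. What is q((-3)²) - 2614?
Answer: -9145/4 ≈ -2286.3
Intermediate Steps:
q(W) = 213/4 - W²/8 + 253*W/8 (q(W) = -((W² - 253*W) - 426)/8 = -(-426 + W² - 253*W)/8 = 213/4 - W²/8 + 253*W/8)
q((-3)²) - 2614 = (213/4 - ((-3)²)²/8 + (253/8)*(-3)²) - 2614 = (213/4 - ⅛*9² + (253/8)*9) - 2614 = (213/4 - ⅛*81 + 2277/8) - 2614 = (213/4 - 81/8 + 2277/8) - 2614 = 1311/4 - 2614 = -9145/4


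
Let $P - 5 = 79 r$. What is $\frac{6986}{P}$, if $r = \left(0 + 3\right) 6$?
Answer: $\frac{6986}{1427} \approx 4.8956$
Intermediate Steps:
$r = 18$ ($r = 3 \cdot 6 = 18$)
$P = 1427$ ($P = 5 + 79 \cdot 18 = 5 + 1422 = 1427$)
$\frac{6986}{P} = \frac{6986}{1427}$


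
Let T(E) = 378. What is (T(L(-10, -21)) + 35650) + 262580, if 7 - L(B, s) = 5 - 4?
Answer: 298608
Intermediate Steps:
L(B, s) = 6 (L(B, s) = 7 - (5 - 4) = 7 - 1*1 = 7 - 1 = 6)
(T(L(-10, -21)) + 35650) + 262580 = (378 + 35650) + 262580 = 36028 + 262580 = 298608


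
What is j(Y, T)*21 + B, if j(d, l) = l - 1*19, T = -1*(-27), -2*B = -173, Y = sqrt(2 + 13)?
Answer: 509/2 ≈ 254.50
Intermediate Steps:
Y = sqrt(15) ≈ 3.8730
B = 173/2 (B = -1/2*(-173) = 173/2 ≈ 86.500)
T = 27
j(d, l) = -19 + l (j(d, l) = l - 19 = -19 + l)
j(Y, T)*21 + B = (-19 + 27)*21 + 173/2 = 8*21 + 173/2 = 168 + 173/2 = 509/2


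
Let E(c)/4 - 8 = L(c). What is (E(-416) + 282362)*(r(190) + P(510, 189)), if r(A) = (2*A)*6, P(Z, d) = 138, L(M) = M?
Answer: 678805140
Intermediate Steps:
E(c) = 32 + 4*c
r(A) = 12*A
(E(-416) + 282362)*(r(190) + P(510, 189)) = ((32 + 4*(-416)) + 282362)*(12*190 + 138) = ((32 - 1664) + 282362)*(2280 + 138) = (-1632 + 282362)*2418 = 280730*2418 = 678805140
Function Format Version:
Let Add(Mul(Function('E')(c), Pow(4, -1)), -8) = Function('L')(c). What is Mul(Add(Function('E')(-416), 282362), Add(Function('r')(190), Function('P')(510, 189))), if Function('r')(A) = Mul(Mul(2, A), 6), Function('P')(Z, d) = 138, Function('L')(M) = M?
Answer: 678805140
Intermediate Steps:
Function('E')(c) = Add(32, Mul(4, c))
Function('r')(A) = Mul(12, A)
Mul(Add(Function('E')(-416), 282362), Add(Function('r')(190), Function('P')(510, 189))) = Mul(Add(Add(32, Mul(4, -416)), 282362), Add(Mul(12, 190), 138)) = Mul(Add(Add(32, -1664), 282362), Add(2280, 138)) = Mul(Add(-1632, 282362), 2418) = Mul(280730, 2418) = 678805140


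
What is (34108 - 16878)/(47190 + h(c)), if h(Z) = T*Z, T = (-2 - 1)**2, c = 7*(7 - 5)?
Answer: 8615/23658 ≈ 0.36415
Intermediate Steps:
c = 14 (c = 7*2 = 14)
T = 9 (T = (-3)**2 = 9)
h(Z) = 9*Z
(34108 - 16878)/(47190 + h(c)) = (34108 - 16878)/(47190 + 9*14) = 17230/(47190 + 126) = 17230/47316 = 17230*(1/47316) = 8615/23658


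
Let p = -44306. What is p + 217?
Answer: -44089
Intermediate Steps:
p + 217 = -44306 + 217 = -44089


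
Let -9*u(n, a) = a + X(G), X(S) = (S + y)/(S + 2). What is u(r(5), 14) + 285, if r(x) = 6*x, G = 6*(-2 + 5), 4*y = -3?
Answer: 204011/720 ≈ 283.35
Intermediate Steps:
y = -¾ (y = (¼)*(-3) = -¾ ≈ -0.75000)
G = 18 (G = 6*3 = 18)
X(S) = (-¾ + S)/(2 + S) (X(S) = (S - ¾)/(S + 2) = (-¾ + S)/(2 + S))
u(n, a) = -23/240 - a/9 (u(n, a) = -(a + (-¾ + 18)/(2 + 18))/9 = -(a + (69/4)/20)/9 = -(a + (1/20)*(69/4))/9 = -(a + 69/80)/9 = -(69/80 + a)/9 = -23/240 - a/9)
u(r(5), 14) + 285 = (-23/240 - ⅑*14) + 285 = (-23/240 - 14/9) + 285 = -1189/720 + 285 = 204011/720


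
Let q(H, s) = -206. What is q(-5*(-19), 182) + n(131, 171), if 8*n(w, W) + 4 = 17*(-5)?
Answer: -1737/8 ≈ -217.13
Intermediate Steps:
n(w, W) = -89/8 (n(w, W) = -½ + (17*(-5))/8 = -½ + (⅛)*(-85) = -½ - 85/8 = -89/8)
q(-5*(-19), 182) + n(131, 171) = -206 - 89/8 = -1737/8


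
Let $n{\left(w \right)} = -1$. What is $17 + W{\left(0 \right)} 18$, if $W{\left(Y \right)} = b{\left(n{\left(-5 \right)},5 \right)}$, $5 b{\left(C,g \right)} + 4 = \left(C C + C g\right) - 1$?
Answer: $- \frac{77}{5} \approx -15.4$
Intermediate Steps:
$b{\left(C,g \right)} = -1 + \frac{C^{2}}{5} + \frac{C g}{5}$ ($b{\left(C,g \right)} = - \frac{4}{5} + \frac{\left(C C + C g\right) - 1}{5} = - \frac{4}{5} + \frac{\left(C^{2} + C g\right) - 1}{5} = - \frac{4}{5} + \frac{-1 + C^{2} + C g}{5} = - \frac{4}{5} + \left(- \frac{1}{5} + \frac{C^{2}}{5} + \frac{C g}{5}\right) = -1 + \frac{C^{2}}{5} + \frac{C g}{5}$)
$W{\left(Y \right)} = - \frac{9}{5}$ ($W{\left(Y \right)} = -1 + \frac{\left(-1\right)^{2}}{5} + \frac{1}{5} \left(-1\right) 5 = -1 + \frac{1}{5} \cdot 1 - 1 = -1 + \frac{1}{5} - 1 = - \frac{9}{5}$)
$17 + W{\left(0 \right)} 18 = 17 - \frac{162}{5} = - \frac{77}{5}$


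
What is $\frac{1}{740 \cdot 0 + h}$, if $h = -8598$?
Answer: $- \frac{1}{8598} \approx -0.00011631$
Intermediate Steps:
$\frac{1}{740 \cdot 0 + h} = \frac{1}{740 \cdot 0 - 8598} = \frac{1}{0 - 8598} = \frac{1}{-8598} = - \frac{1}{8598}$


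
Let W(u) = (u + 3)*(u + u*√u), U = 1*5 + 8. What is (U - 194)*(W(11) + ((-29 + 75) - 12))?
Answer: -34028 - 27874*√11 ≈ -1.2648e+5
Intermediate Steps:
U = 13 (U = 5 + 8 = 13)
W(u) = (3 + u)*(u + u^(3/2))
(U - 194)*(W(11) + ((-29 + 75) - 12)) = (13 - 194)*((11² + 11^(5/2) + 3*11 + 3*11^(3/2)) + ((-29 + 75) - 12)) = -181*((121 + 121*√11 + 33 + 3*(11*√11)) + (46 - 12)) = -181*((121 + 121*√11 + 33 + 33*√11) + 34) = -181*((154 + 154*√11) + 34) = -181*(188 + 154*√11) = -34028 - 27874*√11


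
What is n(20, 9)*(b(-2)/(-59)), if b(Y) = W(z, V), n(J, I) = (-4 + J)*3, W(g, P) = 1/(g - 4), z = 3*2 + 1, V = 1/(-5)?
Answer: -16/59 ≈ -0.27119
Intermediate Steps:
V = -⅕ ≈ -0.20000
z = 7 (z = 6 + 1 = 7)
W(g, P) = 1/(-4 + g)
n(J, I) = -12 + 3*J
b(Y) = ⅓ (b(Y) = 1/(-4 + 7) = 1/3 = ⅓)
n(20, 9)*(b(-2)/(-59)) = (-12 + 3*20)*((⅓)/(-59)) = (-12 + 60)*((⅓)*(-1/59)) = 48*(-1/177) = -16/59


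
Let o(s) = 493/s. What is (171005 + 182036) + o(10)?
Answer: 3530903/10 ≈ 3.5309e+5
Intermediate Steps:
(171005 + 182036) + o(10) = (171005 + 182036) + 493/10 = 353041 + 493*(⅒) = 353041 + 493/10 = 3530903/10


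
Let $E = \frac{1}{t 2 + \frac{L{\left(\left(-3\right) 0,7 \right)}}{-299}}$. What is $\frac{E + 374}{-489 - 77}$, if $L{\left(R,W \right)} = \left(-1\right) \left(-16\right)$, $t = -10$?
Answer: $- \frac{2242205}{3393736} \approx -0.66069$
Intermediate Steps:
$L{\left(R,W \right)} = 16$
$E = - \frac{299}{5996}$ ($E = \frac{1}{\left(-10\right) 2 + \frac{16}{-299}} = \frac{1}{-20 + 16 \left(- \frac{1}{299}\right)} = \frac{1}{-20 - \frac{16}{299}} = \frac{1}{- \frac{5996}{299}} = - \frac{299}{5996} \approx -0.049867$)
$\frac{E + 374}{-489 - 77} = \frac{- \frac{299}{5996} + 374}{-489 - 77} = \frac{2242205}{5996 \left(-566\right)} = \frac{2242205}{5996} \left(- \frac{1}{566}\right) = - \frac{2242205}{3393736}$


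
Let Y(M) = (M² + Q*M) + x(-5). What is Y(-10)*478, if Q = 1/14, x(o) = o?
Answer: 315480/7 ≈ 45069.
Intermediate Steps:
Q = 1/14 (Q = 1*(1/14) = 1/14 ≈ 0.071429)
Y(M) = -5 + M² + M/14 (Y(M) = (M² + M/14) - 5 = -5 + M² + M/14)
Y(-10)*478 = (-5 + (-10)² + (1/14)*(-10))*478 = (-5 + 100 - 5/7)*478 = (660/7)*478 = 315480/7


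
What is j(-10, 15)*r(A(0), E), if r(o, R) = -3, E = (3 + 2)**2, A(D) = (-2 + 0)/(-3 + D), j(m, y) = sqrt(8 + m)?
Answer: -3*I*sqrt(2) ≈ -4.2426*I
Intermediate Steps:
A(D) = -2/(-3 + D)
E = 25 (E = 5**2 = 25)
j(-10, 15)*r(A(0), E) = sqrt(8 - 10)*(-3) = sqrt(-2)*(-3) = (I*sqrt(2))*(-3) = -3*I*sqrt(2)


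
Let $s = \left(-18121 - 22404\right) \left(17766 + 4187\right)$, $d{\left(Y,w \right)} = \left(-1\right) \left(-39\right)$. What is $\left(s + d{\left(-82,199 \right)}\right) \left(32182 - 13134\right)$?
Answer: $-16945963407728$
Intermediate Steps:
$d{\left(Y,w \right)} = 39$
$s = -889645325$ ($s = \left(-40525\right) 21953 = -889645325$)
$\left(s + d{\left(-82,199 \right)}\right) \left(32182 - 13134\right) = \left(-889645325 + 39\right) \left(32182 - 13134\right) = \left(-889645286\right) 19048 = -16945963407728$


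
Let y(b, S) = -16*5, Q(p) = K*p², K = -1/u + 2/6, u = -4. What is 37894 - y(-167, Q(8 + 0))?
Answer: 37974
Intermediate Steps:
K = 7/12 (K = -1/(-4) + 2/6 = -1*(-¼) + 2*(⅙) = ¼ + ⅓ = 7/12 ≈ 0.58333)
Q(p) = 7*p²/12
y(b, S) = -80
37894 - y(-167, Q(8 + 0)) = 37894 - 1*(-80) = 37894 + 80 = 37974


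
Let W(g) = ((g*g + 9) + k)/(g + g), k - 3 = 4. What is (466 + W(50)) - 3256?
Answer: -69121/25 ≈ -2764.8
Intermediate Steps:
k = 7 (k = 3 + 4 = 7)
W(g) = (16 + g²)/(2*g) (W(g) = ((g*g + 9) + 7)/(g + g) = ((g² + 9) + 7)/((2*g)) = ((9 + g²) + 7)*(1/(2*g)) = (16 + g²)*(1/(2*g)) = (16 + g²)/(2*g))
(466 + W(50)) - 3256 = (466 + ((½)*50 + 8/50)) - 3256 = (466 + (25 + 8*(1/50))) - 3256 = (466 + (25 + 4/25)) - 3256 = (466 + 629/25) - 3256 = 12279/25 - 3256 = -69121/25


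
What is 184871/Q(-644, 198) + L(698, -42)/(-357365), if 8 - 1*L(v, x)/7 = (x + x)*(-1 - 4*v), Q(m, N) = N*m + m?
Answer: 725602747/230143060 ≈ 3.1528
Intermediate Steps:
Q(m, N) = m + N*m
L(v, x) = 56 - 14*x*(-1 - 4*v) (L(v, x) = 56 - 7*(x + x)*(-1 - 4*v) = 56 - 7*2*x*(-1 - 4*v) = 56 - 14*x*(-1 - 4*v))
184871/Q(-644, 198) + L(698, -42)/(-357365) = 184871/((-644*(1 + 198))) + (56 + 14*(-42) + 56*698*(-42))/(-357365) = 184871/((-644*199)) + (56 - 588 - 1641696)*(-1/357365) = 184871/(-128156) - 1642228*(-1/357365) = 184871*(-1/128156) + 1642228/357365 = -929/644 + 1642228/357365 = 725602747/230143060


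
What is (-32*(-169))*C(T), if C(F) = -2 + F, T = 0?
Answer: -10816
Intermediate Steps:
(-32*(-169))*C(T) = (-32*(-169))*(-2 + 0) = 5408*(-2) = -10816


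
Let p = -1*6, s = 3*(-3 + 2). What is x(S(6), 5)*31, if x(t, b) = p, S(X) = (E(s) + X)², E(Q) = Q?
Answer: -186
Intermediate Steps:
s = -3 (s = 3*(-1) = -3)
S(X) = (-3 + X)²
p = -6
x(t, b) = -6
x(S(6), 5)*31 = -6*31 = -186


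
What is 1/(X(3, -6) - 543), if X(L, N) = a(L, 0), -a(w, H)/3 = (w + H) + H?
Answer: -1/552 ≈ -0.0018116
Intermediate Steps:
a(w, H) = -6*H - 3*w (a(w, H) = -3*((w + H) + H) = -3*((H + w) + H) = -3*(w + 2*H) = -6*H - 3*w)
X(L, N) = -3*L (X(L, N) = -6*0 - 3*L = 0 - 3*L = -3*L)
1/(X(3, -6) - 543) = 1/(-3*3 - 543) = 1/(-9 - 543) = 1/(-552) = -1/552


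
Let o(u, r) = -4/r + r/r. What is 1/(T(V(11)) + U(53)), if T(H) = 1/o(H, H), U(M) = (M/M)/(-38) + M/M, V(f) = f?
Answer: 266/677 ≈ 0.39291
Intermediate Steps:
o(u, r) = 1 - 4/r (o(u, r) = -4/r + 1 = 1 - 4/r)
U(M) = 37/38 (U(M) = 1*(-1/38) + 1 = -1/38 + 1 = 37/38)
T(H) = H/(-4 + H) (T(H) = 1/((-4 + H)/H) = H/(-4 + H))
1/(T(V(11)) + U(53)) = 1/(11/(-4 + 11) + 37/38) = 1/(11/7 + 37/38) = 1/(677/266) = 266/677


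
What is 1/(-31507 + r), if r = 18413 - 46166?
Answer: -1/59260 ≈ -1.6875e-5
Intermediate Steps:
r = -27753
1/(-31507 + r) = 1/(-31507 - 27753) = 1/(-59260) = -1/59260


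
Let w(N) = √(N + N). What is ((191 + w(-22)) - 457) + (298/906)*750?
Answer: -2916/151 + 2*I*√11 ≈ -19.311 + 6.6332*I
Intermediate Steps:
w(N) = √2*√N (w(N) = √(2*N) = √2*√N)
((191 + w(-22)) - 457) + (298/906)*750 = ((191 + √2*√(-22)) - 457) + (298/906)*750 = ((191 + √2*(I*√22)) - 457) + (298*(1/906))*750 = ((191 + 2*I*√11) - 457) + (149/453)*750 = (-266 + 2*I*√11) + 37250/151 = -2916/151 + 2*I*√11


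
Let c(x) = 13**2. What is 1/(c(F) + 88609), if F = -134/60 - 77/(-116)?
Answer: 1/88778 ≈ 1.1264e-5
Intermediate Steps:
F = -2731/1740 (F = -134*1/60 - 77*(-1/116) = -67/30 + 77/116 = -2731/1740 ≈ -1.5695)
c(x) = 169
1/(c(F) + 88609) = 1/(169 + 88609) = 1/88778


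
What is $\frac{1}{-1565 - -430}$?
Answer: $- \frac{1}{1135} \approx -0.00088106$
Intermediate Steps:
$\frac{1}{-1565 - -430} = \frac{1}{-1565 + 430} = \frac{1}{-1135} = - \frac{1}{1135}$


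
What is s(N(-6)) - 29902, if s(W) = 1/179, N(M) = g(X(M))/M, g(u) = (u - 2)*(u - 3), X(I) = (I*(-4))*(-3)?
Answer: -5352457/179 ≈ -29902.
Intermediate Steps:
X(I) = 12*I (X(I) = -4*I*(-3) = 12*I)
g(u) = (-3 + u)*(-2 + u) (g(u) = (-2 + u)*(-3 + u) = (-3 + u)*(-2 + u))
N(M) = (6 - 60*M + 144*M²)/M (N(M) = (6 + (12*M)² - 60*M)/M = (6 + 144*M² - 60*M)/M = (6 - 60*M + 144*M²)/M)
s(W) = 1/179
s(N(-6)) - 29902 = 1/179 - 29902 = -5352457/179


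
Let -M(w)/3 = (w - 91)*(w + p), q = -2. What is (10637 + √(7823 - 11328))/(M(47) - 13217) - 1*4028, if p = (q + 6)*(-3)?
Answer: -34639353/8597 - I*√3505/8597 ≈ -4029.2 - 0.0068865*I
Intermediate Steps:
p = -12 (p = (-2 + 6)*(-3) = 4*(-3) = -12)
M(w) = -3*(-91 + w)*(-12 + w) (M(w) = -3*(w - 91)*(w - 12) = -3*(-91 + w)*(-12 + w))
(10637 + √(7823 - 11328))/(M(47) - 13217) - 1*4028 = (10637 + √(7823 - 11328))/((-3276 - 3*47² + 309*47) - 13217) - 1*4028 = (10637 + √(-3505))/((-3276 - 3*2209 + 14523) - 13217) - 4028 = (10637 + I*√3505)/((-3276 - 6627 + 14523) - 13217) - 4028 = (10637 + I*√3505)/(4620 - 13217) - 4028 = (10637 + I*√3505)/(-8597) - 4028 = (10637 + I*√3505)*(-1/8597) - 4028 = (-10637/8597 - I*√3505/8597) - 4028 = -34639353/8597 - I*√3505/8597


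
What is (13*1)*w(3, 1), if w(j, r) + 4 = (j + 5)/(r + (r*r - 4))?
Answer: -104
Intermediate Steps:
w(j, r) = -4 + (5 + j)/(-4 + r + r²) (w(j, r) = -4 + (j + 5)/(r + (r*r - 4)) = -4 + (5 + j)/(r + (r² - 4)) = -4 + (5 + j)/(r + (-4 + r²)) = -4 + (5 + j)/(-4 + r + r²))
(13*1)*w(3, 1) = (13*1)*((21 + 3 - 4*1 - 4*1²)/(-4 + 1 + 1²)) = 13*((21 + 3 - 4 - 4*1)/(-4 + 1 + 1)) = 13*((21 + 3 - 4 - 4)/(-2)) = 13*(-½*16) = 13*(-8) = -104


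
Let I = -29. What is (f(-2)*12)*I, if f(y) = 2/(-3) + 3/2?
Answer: -290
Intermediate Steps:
f(y) = 5/6 (f(y) = 2*(-1/3) + 3*(1/2) = -2/3 + 3/2 = 5/6)
(f(-2)*12)*I = ((5/6)*12)*(-29) = 10*(-29) = -290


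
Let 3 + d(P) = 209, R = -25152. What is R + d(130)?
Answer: -24946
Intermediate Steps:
d(P) = 206 (d(P) = -3 + 209 = 206)
R + d(130) = -25152 + 206 = -24946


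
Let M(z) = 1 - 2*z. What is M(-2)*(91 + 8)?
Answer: 495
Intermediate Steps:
M(-2)*(91 + 8) = (1 - 2*(-2))*(91 + 8) = (1 + 4)*99 = 5*99 = 495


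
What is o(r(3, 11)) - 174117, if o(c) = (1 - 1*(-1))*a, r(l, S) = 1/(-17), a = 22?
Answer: -174073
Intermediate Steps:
r(l, S) = -1/17
o(c) = 44 (o(c) = (1 - 1*(-1))*22 = (1 + 1)*22 = 2*22 = 44)
o(r(3, 11)) - 174117 = 44 - 174117 = -174073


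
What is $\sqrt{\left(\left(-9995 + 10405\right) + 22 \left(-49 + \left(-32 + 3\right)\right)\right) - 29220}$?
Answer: $i \sqrt{30526} \approx 174.72 i$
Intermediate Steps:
$\sqrt{\left(\left(-9995 + 10405\right) + 22 \left(-49 + \left(-32 + 3\right)\right)\right) - 29220} = \sqrt{\left(410 + 22 \left(-49 - 29\right)\right) - 29220} = \sqrt{\left(410 + 22 \left(-78\right)\right) - 29220} = \sqrt{\left(410 - 1716\right) - 29220} = \sqrt{-1306 - 29220} = \sqrt{-30526} = i \sqrt{30526}$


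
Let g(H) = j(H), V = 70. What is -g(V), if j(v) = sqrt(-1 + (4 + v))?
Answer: -sqrt(73) ≈ -8.5440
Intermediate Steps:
j(v) = sqrt(3 + v)
g(H) = sqrt(3 + H)
-g(V) = -sqrt(3 + 70) = -sqrt(73)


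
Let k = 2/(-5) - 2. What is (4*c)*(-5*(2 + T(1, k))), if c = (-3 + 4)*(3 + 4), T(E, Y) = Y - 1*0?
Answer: 56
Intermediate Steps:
k = -12/5 (k = 2*(-⅕) - 2 = -⅖ - 2 = -12/5 ≈ -2.4000)
T(E, Y) = Y (T(E, Y) = Y + 0 = Y)
c = 7 (c = 1*7 = 7)
(4*c)*(-5*(2 + T(1, k))) = (4*7)*(-5*(2 - 12/5)) = 28*(-5*(-⅖)) = 28*2 = 56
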